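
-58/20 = -29/10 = -2.90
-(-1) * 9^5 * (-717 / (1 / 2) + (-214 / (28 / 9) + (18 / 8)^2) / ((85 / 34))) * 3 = -72392361579 / 280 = -258544148.50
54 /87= 18 /29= 0.62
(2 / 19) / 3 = 2 / 57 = 0.04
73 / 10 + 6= 133 / 10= 13.30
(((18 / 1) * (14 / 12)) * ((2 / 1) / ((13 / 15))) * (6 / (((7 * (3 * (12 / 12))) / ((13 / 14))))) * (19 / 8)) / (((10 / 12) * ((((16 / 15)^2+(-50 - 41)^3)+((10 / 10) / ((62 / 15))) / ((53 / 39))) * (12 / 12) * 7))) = -189643275 / 27300435554441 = -0.00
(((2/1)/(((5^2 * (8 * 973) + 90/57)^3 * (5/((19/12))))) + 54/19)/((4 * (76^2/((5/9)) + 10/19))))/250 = 81886987903812961816099/299568684274220871615732000000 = 0.00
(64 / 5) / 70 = 32 / 175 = 0.18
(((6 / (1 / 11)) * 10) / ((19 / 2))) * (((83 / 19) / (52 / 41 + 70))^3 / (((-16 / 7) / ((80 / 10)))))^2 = 4185337301783896914618655 / 92726790035015571373047161376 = 0.00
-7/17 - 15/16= -367/272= -1.35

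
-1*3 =-3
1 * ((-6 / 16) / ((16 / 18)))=-27 / 64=-0.42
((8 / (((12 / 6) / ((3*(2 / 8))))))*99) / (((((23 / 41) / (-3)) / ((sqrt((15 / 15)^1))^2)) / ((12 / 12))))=-36531 / 23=-1588.30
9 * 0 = 0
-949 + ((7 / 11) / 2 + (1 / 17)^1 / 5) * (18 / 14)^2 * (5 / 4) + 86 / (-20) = -349153631 / 366520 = -952.62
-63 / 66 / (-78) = 7 / 572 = 0.01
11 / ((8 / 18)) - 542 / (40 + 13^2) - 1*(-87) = 109.16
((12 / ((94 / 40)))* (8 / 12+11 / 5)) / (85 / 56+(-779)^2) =38528 / 1597209507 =0.00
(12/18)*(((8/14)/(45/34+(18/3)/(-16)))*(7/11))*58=63104/4257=14.82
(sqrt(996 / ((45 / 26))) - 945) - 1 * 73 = -994.01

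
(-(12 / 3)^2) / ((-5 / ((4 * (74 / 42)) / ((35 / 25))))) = 2368 / 147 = 16.11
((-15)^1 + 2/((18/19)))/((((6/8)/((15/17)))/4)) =-9280/153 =-60.65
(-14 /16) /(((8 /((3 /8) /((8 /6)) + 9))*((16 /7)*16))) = -14553 /524288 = -0.03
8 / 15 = 0.53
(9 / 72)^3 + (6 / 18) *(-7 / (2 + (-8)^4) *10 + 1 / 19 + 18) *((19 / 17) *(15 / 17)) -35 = -29.07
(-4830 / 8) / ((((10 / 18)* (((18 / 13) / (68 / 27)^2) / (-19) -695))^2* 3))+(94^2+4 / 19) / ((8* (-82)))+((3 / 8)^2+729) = 28103049196134884351001311 / 39268197783868159199680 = 715.67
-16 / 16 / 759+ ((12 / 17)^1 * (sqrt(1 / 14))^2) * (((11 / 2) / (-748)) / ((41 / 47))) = -438791 / 251814948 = -0.00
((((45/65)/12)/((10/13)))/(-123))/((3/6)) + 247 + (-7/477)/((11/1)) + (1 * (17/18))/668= 354949307017/1437048360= 247.00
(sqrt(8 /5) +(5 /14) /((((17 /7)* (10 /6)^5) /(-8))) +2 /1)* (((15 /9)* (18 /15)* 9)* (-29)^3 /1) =-1393141.55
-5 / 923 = -0.01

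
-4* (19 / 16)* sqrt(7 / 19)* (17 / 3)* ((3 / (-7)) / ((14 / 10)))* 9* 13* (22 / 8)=109395* sqrt(133) / 784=1609.19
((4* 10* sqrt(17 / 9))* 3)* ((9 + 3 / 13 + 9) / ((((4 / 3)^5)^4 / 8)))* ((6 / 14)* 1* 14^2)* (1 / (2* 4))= 86768629818885* sqrt(17) / 446676598784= 800.93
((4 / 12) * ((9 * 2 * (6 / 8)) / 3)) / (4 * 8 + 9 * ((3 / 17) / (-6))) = 51 / 1079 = 0.05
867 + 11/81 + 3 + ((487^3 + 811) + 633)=115503617.14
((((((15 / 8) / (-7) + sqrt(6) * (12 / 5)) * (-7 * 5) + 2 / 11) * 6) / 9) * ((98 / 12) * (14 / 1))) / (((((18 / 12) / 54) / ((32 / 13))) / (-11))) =14577502.68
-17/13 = -1.31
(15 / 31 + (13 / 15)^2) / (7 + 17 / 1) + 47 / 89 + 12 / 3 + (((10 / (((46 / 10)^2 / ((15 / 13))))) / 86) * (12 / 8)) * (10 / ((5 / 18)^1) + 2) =10884154077253 / 2202839952300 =4.94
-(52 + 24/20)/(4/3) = -399/10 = -39.90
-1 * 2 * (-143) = 286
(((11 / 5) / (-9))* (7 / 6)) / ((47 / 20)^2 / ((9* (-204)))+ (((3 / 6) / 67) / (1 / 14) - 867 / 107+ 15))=-1501475360 / 36847371679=-0.04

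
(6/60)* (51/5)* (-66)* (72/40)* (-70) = 212058/25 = 8482.32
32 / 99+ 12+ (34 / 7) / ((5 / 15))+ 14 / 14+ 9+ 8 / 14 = 25964 / 693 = 37.47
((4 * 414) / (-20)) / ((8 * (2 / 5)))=-207 / 8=-25.88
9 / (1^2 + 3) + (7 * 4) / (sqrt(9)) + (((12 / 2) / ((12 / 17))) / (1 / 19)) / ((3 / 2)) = 477 / 4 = 119.25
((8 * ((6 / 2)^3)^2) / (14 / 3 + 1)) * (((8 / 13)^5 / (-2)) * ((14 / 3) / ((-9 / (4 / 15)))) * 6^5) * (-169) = -1541054398464 / 186745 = -8252185.59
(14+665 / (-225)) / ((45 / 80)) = 7952 / 405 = 19.63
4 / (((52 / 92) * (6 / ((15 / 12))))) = 115 / 78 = 1.47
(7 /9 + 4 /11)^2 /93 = 12769 /911493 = 0.01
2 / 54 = 1 / 27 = 0.04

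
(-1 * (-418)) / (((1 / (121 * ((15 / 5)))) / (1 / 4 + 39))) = 11911119 / 2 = 5955559.50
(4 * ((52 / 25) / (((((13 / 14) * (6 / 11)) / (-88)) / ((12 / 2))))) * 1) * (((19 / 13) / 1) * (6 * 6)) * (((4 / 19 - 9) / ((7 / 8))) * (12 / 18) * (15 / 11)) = 4167333.42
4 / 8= 1 / 2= 0.50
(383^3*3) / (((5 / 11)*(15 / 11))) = 271920333.08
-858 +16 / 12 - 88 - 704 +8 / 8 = -4943 / 3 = -1647.67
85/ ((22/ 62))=2635/ 11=239.55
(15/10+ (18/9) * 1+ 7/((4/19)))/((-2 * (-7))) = 21/8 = 2.62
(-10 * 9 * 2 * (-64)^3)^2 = 2226511046246400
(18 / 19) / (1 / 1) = 18 / 19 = 0.95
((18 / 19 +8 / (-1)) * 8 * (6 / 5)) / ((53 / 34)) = -218688 / 5035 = -43.43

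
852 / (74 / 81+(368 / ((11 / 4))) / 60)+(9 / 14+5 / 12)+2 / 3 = 160433155 / 588252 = 272.73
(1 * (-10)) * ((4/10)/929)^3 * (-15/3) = 16/4008825445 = 0.00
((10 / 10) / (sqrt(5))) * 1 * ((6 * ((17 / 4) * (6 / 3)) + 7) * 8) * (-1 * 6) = -2784 * sqrt(5) / 5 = -1245.04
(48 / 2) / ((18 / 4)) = 5.33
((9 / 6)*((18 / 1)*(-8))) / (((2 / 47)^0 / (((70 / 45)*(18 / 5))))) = -1209.60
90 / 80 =9 / 8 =1.12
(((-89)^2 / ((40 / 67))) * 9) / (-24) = -1592121 / 320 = -4975.38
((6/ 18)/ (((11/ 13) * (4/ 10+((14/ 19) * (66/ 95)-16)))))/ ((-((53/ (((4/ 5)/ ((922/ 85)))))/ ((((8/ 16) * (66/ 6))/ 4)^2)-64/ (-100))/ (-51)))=-109698875/ 31366057824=-0.00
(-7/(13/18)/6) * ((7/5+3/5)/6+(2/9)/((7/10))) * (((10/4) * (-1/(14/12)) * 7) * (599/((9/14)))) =1719130/117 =14693.42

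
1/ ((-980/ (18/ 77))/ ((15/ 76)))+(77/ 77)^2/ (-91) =-82279/ 7455448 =-0.01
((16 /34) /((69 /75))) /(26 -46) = -10 /391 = -0.03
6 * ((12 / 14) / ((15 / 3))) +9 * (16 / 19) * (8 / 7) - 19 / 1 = -6191 / 665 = -9.31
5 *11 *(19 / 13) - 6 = 967 / 13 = 74.38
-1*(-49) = 49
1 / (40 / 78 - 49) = -39 / 1891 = -0.02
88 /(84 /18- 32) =-3.22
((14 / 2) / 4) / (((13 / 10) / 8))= 140 / 13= 10.77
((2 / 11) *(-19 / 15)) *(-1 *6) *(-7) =-532 / 55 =-9.67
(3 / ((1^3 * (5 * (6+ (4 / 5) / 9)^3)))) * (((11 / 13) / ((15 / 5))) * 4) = 200475 / 66855178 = 0.00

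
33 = 33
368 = 368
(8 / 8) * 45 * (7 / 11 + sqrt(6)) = 315 / 11 + 45 * sqrt(6) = 138.86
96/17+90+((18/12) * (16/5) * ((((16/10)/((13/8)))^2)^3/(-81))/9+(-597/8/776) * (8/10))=231042539760132269633/2417670192453750000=95.56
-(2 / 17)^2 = -0.01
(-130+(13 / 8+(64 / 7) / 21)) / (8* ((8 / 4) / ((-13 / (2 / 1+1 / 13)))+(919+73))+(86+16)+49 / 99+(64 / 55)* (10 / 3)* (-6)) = -76281699 / 4777407880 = -0.02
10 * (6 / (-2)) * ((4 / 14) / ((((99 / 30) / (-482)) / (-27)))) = -2602800 / 77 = -33802.60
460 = 460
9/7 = 1.29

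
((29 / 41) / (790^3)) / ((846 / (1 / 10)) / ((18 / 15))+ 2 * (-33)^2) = 29 / 186540319572000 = 0.00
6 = 6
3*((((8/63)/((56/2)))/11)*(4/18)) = 4/14553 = 0.00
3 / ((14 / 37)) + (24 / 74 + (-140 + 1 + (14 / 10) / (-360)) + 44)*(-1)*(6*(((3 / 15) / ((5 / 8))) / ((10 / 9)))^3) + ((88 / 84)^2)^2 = 15953904151670329 / 702714550781250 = 22.70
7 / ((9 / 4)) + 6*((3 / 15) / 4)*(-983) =-26261 / 90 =-291.79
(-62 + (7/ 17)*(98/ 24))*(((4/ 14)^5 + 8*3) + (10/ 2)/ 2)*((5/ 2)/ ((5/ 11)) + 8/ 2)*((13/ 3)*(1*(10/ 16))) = -41129.58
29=29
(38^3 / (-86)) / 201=-27436 / 8643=-3.17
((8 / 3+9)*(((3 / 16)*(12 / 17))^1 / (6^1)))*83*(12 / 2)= 8715 / 68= 128.16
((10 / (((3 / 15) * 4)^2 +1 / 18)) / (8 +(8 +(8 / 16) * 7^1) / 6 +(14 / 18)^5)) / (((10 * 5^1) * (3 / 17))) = 24091992 / 150835013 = 0.16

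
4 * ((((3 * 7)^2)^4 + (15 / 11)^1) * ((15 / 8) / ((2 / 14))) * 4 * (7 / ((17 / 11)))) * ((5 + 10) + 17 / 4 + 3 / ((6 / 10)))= 14831194170318435 / 17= 872423186489319.71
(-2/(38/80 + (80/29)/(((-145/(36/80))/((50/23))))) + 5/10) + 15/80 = -20874753/5649872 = -3.69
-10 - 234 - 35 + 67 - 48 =-260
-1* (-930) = 930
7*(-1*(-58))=406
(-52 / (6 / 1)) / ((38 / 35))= -455 / 57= -7.98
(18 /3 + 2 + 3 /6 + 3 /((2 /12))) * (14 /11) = 371 /11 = 33.73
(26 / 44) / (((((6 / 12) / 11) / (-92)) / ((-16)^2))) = -306176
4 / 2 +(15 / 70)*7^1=7 / 2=3.50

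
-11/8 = -1.38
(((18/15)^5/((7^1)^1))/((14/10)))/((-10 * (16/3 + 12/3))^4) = 19683/5882450000000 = 0.00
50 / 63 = 0.79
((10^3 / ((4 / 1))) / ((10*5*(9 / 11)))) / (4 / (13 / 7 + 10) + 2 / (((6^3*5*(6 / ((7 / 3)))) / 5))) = 17.92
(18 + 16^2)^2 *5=375380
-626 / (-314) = 313 / 157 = 1.99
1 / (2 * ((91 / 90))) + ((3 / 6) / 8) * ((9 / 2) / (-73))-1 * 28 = -5847827 / 212576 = -27.51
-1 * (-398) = 398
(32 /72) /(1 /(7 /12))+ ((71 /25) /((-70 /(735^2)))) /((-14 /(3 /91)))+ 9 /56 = 5113657 /98280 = 52.03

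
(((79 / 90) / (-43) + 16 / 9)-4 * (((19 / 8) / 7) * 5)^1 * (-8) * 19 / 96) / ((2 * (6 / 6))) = 150517 / 24080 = 6.25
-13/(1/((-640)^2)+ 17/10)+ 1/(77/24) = -393297896/53616717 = -7.34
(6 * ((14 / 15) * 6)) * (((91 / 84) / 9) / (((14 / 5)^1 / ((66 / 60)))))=143 / 90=1.59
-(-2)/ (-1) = -2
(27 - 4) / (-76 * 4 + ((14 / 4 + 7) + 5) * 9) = -0.14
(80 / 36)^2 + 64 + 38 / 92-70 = -2417 / 3726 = -0.65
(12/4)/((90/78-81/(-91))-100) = -273/8914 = -0.03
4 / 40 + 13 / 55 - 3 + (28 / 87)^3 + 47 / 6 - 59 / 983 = 183101361644 / 35601964695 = 5.14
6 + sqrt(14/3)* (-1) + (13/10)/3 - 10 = -107/30 - sqrt(42)/3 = -5.73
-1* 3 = -3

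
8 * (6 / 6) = 8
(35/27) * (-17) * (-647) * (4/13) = 1539860/351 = 4387.07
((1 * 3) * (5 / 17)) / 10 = 3 / 34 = 0.09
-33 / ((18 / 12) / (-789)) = 17358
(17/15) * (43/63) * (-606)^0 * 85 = 12427/189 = 65.75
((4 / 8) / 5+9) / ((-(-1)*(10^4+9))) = 91 / 100090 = 0.00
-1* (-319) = 319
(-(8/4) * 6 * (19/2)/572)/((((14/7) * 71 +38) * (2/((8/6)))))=-19/25740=-0.00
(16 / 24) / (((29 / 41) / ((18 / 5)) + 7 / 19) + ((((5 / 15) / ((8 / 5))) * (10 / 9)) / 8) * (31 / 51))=22883904 / 19994333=1.14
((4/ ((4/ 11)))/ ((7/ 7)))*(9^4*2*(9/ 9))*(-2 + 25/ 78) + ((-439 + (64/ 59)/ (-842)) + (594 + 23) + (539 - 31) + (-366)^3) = -15909508588699/ 322907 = -49269630.54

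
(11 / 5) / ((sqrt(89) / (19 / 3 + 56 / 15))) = 1661 * sqrt(89) / 6675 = 2.35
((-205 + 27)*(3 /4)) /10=-267 /20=-13.35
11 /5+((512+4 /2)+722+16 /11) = 68181 /55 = 1239.65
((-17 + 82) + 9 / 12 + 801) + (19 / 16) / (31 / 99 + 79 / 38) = 62434805 / 71992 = 867.25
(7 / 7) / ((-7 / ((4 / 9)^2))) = -16 / 567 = -0.03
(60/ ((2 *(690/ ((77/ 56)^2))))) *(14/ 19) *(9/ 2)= 0.27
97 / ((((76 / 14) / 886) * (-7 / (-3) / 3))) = 386739 / 19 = 20354.68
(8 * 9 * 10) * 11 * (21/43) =166320/43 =3867.91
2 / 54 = 1 / 27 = 0.04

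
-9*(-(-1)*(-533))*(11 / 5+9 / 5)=19188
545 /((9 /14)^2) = 106820 /81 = 1318.77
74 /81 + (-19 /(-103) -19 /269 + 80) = 181847152 /2244267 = 81.03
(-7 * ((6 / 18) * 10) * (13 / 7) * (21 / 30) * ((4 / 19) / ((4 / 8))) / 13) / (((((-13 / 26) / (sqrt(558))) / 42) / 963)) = 4529952 * sqrt(62) / 19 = 1877309.35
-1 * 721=-721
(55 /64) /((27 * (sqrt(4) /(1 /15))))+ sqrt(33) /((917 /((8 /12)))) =11 /10368+ 2 * sqrt(33) /2751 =0.01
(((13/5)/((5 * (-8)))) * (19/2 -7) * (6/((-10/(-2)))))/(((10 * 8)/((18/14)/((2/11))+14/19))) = -81003/4256000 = -0.02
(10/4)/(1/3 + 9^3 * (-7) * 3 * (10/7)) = -0.00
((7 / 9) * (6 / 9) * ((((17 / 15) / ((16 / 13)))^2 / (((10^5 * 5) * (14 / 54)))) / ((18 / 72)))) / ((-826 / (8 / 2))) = -48841 / 743400000000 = -0.00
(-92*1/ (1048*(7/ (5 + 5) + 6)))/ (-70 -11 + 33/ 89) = 445/ 2738424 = 0.00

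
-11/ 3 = -3.67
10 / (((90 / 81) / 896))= 8064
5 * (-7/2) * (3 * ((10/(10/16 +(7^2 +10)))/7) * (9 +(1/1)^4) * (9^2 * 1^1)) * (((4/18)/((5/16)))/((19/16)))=-614400/1007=-610.13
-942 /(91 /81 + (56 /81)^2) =-6180462 /10507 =-588.22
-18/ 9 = -2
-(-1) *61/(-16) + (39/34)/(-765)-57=-4218059/69360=-60.81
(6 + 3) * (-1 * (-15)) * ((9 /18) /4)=135 /8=16.88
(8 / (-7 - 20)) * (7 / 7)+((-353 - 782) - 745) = -50768 / 27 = -1880.30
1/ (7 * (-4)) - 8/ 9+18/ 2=2035/ 252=8.08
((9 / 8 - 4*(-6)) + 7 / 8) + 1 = 27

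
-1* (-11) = 11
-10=-10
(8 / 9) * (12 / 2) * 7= 112 / 3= 37.33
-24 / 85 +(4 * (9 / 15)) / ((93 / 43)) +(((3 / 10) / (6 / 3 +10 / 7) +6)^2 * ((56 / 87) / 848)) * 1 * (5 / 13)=67780895321 / 80870300160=0.84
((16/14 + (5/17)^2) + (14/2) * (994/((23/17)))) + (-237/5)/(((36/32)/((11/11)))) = 3560840357/697935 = 5101.97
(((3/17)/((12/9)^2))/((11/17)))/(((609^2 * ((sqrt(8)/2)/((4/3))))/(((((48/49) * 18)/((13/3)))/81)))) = 4 * sqrt(2)/288751463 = 0.00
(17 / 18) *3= 17 / 6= 2.83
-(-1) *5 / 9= 5 / 9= 0.56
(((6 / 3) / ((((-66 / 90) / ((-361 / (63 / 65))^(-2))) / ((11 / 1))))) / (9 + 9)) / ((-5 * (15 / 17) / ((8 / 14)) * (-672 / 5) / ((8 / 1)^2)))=-408 / 550606225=-0.00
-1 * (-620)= 620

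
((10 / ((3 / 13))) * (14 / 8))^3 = 94196375 / 216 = 436094.33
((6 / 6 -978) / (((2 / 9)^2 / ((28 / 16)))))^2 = 306870573681 / 256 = 1198713178.44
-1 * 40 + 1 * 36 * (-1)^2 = -4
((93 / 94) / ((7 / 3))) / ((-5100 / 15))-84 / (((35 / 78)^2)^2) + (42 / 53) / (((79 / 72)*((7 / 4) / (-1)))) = -11890117363199913 / 5737383295000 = -2072.39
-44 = -44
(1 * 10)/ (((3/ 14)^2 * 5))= 43.56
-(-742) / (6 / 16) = 5936 / 3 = 1978.67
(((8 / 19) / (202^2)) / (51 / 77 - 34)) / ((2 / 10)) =-770 / 497533373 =-0.00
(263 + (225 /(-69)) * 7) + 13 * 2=6122 /23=266.17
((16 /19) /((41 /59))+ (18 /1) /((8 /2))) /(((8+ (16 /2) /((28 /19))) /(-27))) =-1681911 /146452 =-11.48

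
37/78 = 0.47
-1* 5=-5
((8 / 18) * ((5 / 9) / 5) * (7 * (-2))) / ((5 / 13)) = -728 / 405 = -1.80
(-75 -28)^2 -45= 10564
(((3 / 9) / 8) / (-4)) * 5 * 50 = -125 / 48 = -2.60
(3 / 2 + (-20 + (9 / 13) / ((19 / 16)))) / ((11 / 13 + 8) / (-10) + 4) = -8851 / 1539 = -5.75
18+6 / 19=18.32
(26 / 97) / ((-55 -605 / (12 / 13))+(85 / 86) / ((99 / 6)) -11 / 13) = -639496 / 1696796459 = -0.00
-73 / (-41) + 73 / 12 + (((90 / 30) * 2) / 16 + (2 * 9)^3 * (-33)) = -189368597 / 984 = -192447.76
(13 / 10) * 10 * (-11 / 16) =-143 / 16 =-8.94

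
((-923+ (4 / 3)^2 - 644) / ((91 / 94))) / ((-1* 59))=1324178 / 48321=27.40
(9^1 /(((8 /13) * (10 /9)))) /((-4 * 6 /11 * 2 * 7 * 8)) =-3861 /71680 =-0.05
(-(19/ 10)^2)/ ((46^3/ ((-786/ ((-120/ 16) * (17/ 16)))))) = -94582/ 25854875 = -0.00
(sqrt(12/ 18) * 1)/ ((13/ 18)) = 6 * sqrt(6)/ 13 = 1.13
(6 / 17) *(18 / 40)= 27 / 170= 0.16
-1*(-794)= 794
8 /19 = 0.42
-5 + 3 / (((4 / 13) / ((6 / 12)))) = -0.12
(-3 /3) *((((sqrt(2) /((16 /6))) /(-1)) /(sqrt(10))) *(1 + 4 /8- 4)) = -3 *sqrt(5) /16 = -0.42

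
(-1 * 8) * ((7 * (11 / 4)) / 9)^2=-5929 / 162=-36.60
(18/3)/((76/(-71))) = -213/38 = -5.61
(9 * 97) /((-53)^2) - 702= -1971045 /2809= -701.69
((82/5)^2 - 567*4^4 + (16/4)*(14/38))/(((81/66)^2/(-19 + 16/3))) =1365639155936/1038825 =1314599.82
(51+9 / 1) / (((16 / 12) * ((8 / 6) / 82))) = 5535 / 2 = 2767.50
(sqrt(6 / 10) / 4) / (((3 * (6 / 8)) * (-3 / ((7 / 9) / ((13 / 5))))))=-7 * sqrt(15) / 3159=-0.01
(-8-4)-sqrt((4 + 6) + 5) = -12-sqrt(15) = -15.87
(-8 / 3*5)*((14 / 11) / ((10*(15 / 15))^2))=-28 / 165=-0.17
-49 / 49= -1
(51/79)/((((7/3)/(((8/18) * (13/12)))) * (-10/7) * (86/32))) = -1768/50955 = -0.03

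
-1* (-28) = 28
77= 77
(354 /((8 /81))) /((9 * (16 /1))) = 24.89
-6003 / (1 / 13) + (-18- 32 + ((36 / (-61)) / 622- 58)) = -1482526755 / 18971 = -78147.00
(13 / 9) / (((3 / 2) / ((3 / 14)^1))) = 13 / 63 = 0.21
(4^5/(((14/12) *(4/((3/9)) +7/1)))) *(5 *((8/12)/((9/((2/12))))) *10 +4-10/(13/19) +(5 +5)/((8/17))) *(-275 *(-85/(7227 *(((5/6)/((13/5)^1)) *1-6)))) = -103127168000/348388047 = -296.01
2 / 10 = 1 / 5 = 0.20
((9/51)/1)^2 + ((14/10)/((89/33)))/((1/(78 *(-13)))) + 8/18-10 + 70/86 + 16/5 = -5294337922/9954027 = -531.88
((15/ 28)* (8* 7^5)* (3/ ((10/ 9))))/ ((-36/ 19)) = -410571/ 4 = -102642.75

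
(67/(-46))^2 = 4489/2116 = 2.12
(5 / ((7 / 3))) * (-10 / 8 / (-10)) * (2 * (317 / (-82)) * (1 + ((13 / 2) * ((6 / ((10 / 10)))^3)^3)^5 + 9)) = -2867434961303129570275556834735540467162335 / 1148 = -2497765645734433423584980000000000000000.00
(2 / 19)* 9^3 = 1458 / 19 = 76.74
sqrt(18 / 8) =3 / 2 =1.50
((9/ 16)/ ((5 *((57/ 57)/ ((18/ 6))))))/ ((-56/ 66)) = -891/ 2240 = -0.40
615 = 615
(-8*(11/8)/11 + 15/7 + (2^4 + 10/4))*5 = 1375/14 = 98.21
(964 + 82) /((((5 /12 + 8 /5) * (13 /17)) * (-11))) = -1066920 /17303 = -61.66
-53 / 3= -17.67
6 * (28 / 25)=168 / 25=6.72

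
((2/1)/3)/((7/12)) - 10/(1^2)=-62/7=-8.86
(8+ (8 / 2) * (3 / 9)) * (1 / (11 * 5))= 28 / 165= 0.17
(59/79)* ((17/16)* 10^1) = 5015/632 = 7.94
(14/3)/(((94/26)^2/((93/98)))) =5239/15463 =0.34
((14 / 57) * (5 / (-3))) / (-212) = 35 / 18126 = 0.00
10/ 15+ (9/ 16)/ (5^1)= 187/ 240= 0.78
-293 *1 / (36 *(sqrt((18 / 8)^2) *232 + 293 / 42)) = -2051 / 133302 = -0.02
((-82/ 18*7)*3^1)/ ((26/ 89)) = -25543/ 78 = -327.47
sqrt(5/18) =sqrt(10)/6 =0.53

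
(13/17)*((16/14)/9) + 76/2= 40802/1071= 38.10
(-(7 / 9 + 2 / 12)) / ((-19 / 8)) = 68 / 171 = 0.40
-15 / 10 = -3 / 2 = -1.50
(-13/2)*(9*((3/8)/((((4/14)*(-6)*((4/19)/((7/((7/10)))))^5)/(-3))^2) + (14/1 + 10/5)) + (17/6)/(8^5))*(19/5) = -58696756722377023194899461/3932160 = -14927357157993831175.46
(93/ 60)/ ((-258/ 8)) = -31/ 645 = -0.05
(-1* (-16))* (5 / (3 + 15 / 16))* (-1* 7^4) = -439040 / 9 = -48782.22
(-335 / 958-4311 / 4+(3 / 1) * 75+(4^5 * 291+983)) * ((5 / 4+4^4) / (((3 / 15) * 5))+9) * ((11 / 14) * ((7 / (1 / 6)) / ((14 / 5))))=100371700793925 / 107296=935465448.80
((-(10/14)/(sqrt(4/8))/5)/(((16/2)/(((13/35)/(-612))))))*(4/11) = 13*sqrt(2)/3298680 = 0.00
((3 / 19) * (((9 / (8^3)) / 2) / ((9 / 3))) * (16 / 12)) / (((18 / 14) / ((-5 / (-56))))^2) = 25 / 8404992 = 0.00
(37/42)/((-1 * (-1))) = 37/42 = 0.88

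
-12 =-12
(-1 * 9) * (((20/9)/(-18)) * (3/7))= 10/21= 0.48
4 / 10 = 2 / 5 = 0.40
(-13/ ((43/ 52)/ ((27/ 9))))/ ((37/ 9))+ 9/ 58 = -1044297/ 92278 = -11.32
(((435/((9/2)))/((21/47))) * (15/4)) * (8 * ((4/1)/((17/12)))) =2180800/119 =18326.05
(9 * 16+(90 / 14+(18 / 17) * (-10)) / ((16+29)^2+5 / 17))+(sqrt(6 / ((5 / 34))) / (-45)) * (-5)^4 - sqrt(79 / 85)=-50 * sqrt(255) / 9 - sqrt(6715) / 85+630999 / 4382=54.32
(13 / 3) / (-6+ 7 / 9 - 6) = -39 / 101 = -0.39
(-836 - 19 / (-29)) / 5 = -4845 / 29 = -167.07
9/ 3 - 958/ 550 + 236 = 65246/ 275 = 237.26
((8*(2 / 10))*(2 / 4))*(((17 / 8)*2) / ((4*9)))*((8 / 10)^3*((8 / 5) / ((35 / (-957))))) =-694144 / 328125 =-2.12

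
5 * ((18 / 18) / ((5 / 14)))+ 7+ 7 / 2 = 49 / 2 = 24.50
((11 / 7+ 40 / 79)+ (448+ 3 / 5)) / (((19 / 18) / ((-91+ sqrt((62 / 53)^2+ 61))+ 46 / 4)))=-1783203444 / 52535+ 22430232 * sqrt(175193) / 2784355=-30571.31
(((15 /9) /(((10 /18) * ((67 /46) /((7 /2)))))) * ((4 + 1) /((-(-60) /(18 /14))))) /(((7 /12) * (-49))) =-0.03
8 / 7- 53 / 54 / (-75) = 32771 / 28350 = 1.16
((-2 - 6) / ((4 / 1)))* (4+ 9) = -26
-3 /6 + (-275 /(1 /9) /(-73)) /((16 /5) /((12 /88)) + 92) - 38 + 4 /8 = -4767443 /126436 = -37.71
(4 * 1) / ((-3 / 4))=-16 / 3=-5.33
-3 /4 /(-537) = 1 /716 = 0.00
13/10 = 1.30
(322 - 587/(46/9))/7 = 9529/322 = 29.59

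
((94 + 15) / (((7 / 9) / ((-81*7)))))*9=-715149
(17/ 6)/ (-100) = -17/ 600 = -0.03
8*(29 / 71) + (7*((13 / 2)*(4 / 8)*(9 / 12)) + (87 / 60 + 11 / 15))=383629 / 17040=22.51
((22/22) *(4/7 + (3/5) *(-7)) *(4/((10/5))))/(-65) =254/2275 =0.11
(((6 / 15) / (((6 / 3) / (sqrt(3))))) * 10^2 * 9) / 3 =60 * sqrt(3) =103.92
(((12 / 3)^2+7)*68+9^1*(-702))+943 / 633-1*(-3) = -3006440 / 633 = -4749.51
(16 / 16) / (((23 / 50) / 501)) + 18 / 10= 125457 / 115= 1090.93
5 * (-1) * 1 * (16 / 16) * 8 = -40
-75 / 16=-4.69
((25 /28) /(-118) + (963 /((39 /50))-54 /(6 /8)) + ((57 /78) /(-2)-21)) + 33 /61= 230119597 /201544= 1141.78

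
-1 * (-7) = 7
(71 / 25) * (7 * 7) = 3479 / 25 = 139.16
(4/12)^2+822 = 7399/9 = 822.11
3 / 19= 0.16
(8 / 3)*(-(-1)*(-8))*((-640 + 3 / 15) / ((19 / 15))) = 204736 / 19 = 10775.58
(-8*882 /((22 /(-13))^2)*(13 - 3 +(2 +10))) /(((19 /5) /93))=-277247880 /209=-1326544.88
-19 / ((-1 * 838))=19 / 838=0.02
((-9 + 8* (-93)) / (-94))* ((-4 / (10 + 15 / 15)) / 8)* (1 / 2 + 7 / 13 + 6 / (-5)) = 15813 / 268840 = 0.06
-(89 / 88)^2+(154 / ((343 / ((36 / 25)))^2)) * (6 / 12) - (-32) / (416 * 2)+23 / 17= 6649917043669 / 17977439480000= 0.37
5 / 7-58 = -401 / 7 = -57.29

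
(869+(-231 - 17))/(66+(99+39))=207/68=3.04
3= 3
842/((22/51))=1951.91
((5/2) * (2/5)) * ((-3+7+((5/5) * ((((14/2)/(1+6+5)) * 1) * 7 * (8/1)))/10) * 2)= 218/15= 14.53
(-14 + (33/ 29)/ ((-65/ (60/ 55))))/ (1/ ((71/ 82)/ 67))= -938123/ 5178095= -0.18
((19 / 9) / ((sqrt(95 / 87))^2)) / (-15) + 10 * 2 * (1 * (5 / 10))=2221 / 225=9.87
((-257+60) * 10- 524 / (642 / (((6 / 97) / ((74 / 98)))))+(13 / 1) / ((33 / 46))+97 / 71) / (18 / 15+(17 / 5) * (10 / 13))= -114079215512665 / 223141940472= -511.24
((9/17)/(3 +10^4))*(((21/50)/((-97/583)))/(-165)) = 477/589105250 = 0.00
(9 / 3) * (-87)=-261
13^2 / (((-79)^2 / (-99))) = -16731 / 6241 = -2.68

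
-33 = -33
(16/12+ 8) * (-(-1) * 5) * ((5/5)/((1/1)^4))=140/3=46.67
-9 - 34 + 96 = 53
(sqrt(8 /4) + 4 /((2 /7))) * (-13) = -182 - 13 * sqrt(2) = -200.38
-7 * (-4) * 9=252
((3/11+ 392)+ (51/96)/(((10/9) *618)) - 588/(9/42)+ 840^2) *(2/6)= 234416.09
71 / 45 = 1.58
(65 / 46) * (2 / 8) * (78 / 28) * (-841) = -2131935 / 2576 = -827.61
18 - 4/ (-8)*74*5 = 203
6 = 6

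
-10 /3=-3.33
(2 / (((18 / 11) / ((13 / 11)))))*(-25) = -325 / 9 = -36.11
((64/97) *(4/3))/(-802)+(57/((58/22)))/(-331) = -74393929/1120116909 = -0.07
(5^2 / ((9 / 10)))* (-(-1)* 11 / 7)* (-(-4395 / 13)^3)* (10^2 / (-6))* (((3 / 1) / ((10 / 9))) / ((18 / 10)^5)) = -135103187011718750 / 33633873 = -4016878669.06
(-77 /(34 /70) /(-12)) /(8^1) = 2695 /1632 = 1.65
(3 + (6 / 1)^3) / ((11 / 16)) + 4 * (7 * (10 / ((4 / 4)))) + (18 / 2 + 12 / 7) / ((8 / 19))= 384379 / 616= 623.99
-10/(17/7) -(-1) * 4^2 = 202/17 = 11.88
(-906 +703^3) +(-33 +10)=347427998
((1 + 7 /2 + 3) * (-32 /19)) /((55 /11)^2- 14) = -240 /209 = -1.15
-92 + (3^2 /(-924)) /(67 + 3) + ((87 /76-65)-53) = -85555527 /409640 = -208.86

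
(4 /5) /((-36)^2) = 1 /1620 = 0.00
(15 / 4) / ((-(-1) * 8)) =15 / 32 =0.47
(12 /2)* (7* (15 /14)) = 45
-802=-802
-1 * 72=-72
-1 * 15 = -15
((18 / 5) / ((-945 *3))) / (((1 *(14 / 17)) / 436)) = -7412 / 11025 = -0.67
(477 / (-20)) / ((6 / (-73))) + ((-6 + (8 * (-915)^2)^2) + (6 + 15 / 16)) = 3588841987223289 / 80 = 44860524840291.11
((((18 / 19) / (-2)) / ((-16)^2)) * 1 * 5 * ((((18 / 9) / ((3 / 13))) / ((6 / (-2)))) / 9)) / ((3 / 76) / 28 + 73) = 455 / 11184984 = 0.00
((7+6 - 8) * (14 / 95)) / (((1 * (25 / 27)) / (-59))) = -22302 / 475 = -46.95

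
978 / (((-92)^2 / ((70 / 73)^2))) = 599025 / 5638082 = 0.11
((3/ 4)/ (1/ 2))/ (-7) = -3/ 14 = -0.21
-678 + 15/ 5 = -675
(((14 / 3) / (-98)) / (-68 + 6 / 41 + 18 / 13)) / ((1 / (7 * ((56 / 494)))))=287 / 504849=0.00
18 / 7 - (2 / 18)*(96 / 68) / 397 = 364390 / 141729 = 2.57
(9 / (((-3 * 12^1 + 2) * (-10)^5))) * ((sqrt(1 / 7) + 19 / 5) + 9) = 9 * sqrt(7) / 23800000 + 9 / 265625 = 0.00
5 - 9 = -4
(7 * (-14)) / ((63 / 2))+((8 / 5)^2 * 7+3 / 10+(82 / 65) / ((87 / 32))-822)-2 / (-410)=-5609190707 / 6955650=-806.42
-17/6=-2.83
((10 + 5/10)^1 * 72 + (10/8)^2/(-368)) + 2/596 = 663247091/877312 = 756.00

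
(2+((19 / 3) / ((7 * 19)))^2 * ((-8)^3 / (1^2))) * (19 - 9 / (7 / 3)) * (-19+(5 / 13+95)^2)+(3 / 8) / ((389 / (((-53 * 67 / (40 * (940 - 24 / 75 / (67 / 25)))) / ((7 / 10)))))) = 172793533058447737 / 1497985996416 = 115350.57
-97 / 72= -1.35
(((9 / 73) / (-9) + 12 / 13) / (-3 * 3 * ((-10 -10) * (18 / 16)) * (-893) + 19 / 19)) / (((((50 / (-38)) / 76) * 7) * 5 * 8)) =311543 / 300315913625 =0.00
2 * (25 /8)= 25 /4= 6.25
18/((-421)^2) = 18/177241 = 0.00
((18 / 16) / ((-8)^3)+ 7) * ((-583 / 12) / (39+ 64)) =-16710529 / 5062656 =-3.30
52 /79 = 0.66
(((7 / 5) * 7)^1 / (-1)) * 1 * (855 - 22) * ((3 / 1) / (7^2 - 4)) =-544.23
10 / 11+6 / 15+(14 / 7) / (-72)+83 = 166877 / 1980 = 84.28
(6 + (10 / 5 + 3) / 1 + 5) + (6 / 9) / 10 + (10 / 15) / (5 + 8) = 16.12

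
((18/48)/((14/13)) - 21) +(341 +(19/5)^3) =5253083/14000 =375.22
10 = 10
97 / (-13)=-7.46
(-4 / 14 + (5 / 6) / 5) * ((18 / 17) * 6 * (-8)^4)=-3097.82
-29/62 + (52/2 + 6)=1955/62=31.53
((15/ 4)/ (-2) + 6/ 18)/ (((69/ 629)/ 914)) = -10635761/ 828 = -12845.12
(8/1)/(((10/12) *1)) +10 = 98/5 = 19.60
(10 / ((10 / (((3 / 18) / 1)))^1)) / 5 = 1 / 30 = 0.03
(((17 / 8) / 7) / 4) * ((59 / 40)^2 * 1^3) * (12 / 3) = 59177 / 89600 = 0.66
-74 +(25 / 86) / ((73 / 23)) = -463997 / 6278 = -73.91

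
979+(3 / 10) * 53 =9949 / 10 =994.90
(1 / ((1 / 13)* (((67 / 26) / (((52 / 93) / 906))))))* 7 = 61516 / 2822643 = 0.02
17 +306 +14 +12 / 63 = 7081 / 21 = 337.19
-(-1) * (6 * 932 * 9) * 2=100656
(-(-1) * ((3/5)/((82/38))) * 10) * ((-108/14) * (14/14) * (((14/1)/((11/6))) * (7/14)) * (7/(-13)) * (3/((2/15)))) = 5817420/5863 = 992.23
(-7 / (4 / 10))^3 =-42875 / 8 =-5359.38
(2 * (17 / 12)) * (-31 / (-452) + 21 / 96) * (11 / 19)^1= 194293 / 412224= 0.47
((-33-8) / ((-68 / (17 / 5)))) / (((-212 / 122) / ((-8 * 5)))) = 2501 / 53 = 47.19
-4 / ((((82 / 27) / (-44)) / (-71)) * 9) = -18744 / 41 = -457.17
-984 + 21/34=-33435/34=-983.38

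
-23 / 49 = -0.47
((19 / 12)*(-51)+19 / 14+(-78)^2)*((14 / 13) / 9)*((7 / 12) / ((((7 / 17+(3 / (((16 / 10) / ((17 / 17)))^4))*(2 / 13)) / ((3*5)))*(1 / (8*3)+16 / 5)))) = 341458790400 / 84896527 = 4022.06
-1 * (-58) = 58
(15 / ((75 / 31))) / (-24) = -31 / 120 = -0.26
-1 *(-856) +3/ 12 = 3425/ 4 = 856.25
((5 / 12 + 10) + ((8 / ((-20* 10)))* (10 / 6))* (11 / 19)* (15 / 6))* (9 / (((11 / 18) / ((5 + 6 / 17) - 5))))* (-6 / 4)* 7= -4002453 / 7106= -563.25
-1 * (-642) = 642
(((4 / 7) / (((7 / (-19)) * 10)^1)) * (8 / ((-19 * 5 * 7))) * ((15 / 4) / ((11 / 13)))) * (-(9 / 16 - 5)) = 2769 / 75460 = 0.04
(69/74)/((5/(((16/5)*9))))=4968/925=5.37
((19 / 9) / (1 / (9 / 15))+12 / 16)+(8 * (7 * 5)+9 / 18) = 16951 / 60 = 282.52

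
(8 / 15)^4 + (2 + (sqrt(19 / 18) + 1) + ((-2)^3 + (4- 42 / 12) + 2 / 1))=-244933 / 101250 + sqrt(38) / 6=-1.39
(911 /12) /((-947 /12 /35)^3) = -5624514000 /849278123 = -6.62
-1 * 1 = -1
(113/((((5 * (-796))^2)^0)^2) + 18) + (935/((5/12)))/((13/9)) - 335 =17544/13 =1349.54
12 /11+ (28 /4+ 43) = 562 /11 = 51.09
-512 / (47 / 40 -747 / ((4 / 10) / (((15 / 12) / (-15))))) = -3.27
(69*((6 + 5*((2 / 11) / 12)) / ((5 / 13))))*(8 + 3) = 119899 / 10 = 11989.90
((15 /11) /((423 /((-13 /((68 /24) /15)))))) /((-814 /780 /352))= 24336000 /325193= 74.84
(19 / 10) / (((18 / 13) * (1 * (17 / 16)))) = 988 / 765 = 1.29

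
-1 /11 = -0.09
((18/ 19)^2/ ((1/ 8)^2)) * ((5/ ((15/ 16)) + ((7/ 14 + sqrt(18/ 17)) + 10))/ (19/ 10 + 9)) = 622080 * sqrt(34)/ 668933 + 172800/ 2071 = 88.86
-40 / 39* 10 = -400 / 39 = -10.26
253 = 253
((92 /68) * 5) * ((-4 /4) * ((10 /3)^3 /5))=-23000 /459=-50.11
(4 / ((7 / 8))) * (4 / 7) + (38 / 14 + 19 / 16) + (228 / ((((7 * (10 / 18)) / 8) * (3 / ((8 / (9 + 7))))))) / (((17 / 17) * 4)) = 102143 / 3920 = 26.06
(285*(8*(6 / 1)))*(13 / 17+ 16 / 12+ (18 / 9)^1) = 953040 / 17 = 56061.18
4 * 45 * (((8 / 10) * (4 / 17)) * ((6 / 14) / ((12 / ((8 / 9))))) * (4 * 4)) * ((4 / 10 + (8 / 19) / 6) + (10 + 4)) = 8445952 / 33915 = 249.03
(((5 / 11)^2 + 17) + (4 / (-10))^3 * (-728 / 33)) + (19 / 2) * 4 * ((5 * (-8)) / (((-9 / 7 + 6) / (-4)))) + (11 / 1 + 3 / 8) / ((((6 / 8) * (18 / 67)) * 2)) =4366483733 / 3267000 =1336.54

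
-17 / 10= -1.70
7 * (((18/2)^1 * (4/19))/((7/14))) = 504/19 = 26.53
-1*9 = -9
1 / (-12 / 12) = -1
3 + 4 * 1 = 7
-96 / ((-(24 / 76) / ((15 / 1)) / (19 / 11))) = 86640 / 11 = 7876.36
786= 786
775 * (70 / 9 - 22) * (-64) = 6348800 / 9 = 705422.22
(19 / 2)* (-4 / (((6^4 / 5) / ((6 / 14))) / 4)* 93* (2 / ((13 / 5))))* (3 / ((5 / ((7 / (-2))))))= 37.76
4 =4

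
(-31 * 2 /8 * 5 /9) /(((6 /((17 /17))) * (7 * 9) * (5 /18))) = -31 /756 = -0.04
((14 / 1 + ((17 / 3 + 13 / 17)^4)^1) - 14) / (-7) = -11574317056 / 47356407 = -244.41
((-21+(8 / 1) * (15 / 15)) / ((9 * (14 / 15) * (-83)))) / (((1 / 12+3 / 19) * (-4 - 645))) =-494 / 4147759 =-0.00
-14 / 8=-7 / 4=-1.75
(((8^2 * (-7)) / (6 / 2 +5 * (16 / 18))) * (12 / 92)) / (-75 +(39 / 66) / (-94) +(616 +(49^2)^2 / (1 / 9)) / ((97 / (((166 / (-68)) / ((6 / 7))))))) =4419531072 / 857757751640767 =0.00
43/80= 0.54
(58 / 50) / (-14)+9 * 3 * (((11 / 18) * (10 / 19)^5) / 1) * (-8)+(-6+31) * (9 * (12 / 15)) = 151302430129 / 866634650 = 174.59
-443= -443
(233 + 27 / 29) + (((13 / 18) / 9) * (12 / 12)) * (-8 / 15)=8241052 / 35235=233.89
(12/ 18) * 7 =14/ 3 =4.67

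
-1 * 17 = -17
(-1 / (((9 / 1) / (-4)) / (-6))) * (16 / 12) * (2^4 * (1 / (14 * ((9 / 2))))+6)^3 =-1957215488 / 2250423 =-869.71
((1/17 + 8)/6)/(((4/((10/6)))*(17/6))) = 685/3468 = 0.20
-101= -101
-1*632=-632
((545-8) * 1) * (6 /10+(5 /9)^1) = 9308 /15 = 620.53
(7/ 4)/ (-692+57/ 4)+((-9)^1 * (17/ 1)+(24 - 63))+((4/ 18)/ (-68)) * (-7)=-159259837/ 829566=-191.98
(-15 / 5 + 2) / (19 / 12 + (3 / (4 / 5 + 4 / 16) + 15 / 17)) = -1428 / 7601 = -0.19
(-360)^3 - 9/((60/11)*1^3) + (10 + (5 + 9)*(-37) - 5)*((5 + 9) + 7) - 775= -933350993/20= -46667549.65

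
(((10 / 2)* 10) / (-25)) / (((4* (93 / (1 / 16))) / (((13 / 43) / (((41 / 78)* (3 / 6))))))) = -169 / 437224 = -0.00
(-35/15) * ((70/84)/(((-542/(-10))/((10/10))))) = -175/4878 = -0.04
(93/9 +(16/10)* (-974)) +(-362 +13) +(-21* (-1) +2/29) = -816059/435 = -1876.00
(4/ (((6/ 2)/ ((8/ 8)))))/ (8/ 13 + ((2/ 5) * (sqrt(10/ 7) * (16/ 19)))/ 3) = 492765/ 216614-6422 * sqrt(70)/ 108307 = 1.78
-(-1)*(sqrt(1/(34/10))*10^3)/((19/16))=456.70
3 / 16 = 0.19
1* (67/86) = 67/86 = 0.78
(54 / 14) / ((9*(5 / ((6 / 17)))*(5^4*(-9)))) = -2 / 371875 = -0.00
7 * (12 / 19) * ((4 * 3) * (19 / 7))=144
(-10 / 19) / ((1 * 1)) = -0.53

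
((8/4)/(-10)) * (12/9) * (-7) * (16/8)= 56/15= 3.73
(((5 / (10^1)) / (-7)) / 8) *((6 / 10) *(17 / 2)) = -51 / 1120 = -0.05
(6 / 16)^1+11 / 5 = 2.58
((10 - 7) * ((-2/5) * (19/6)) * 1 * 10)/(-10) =3.80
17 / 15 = 1.13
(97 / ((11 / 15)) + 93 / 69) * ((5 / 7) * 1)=169030 / 1771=95.44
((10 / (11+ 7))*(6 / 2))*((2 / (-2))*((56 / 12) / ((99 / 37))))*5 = -12950 / 891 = -14.53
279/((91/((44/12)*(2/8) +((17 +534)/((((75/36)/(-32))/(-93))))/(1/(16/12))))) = 29279865831/9100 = 3217567.67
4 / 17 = 0.24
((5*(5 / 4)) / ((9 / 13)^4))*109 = 77828725 / 26244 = 2965.58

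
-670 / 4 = -335 / 2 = -167.50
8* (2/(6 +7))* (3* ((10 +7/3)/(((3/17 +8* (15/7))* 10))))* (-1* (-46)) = 1620304/133965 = 12.09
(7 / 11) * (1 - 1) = 0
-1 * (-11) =11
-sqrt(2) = -1.41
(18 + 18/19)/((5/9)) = 648/19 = 34.11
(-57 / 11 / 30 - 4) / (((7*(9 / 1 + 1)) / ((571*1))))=-262089 / 7700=-34.04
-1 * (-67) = 67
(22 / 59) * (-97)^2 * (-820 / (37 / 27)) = -4582935720 / 2183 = -2099375.04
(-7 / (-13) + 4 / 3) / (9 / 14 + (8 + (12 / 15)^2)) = 25550 / 126711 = 0.20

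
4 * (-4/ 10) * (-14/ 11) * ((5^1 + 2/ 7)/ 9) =592/ 495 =1.20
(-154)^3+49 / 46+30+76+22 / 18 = -1511992465 / 414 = -3652155.71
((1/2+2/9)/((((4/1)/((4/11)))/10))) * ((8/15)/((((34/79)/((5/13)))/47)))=74260/5049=14.71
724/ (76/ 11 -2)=147.48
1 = 1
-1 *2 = -2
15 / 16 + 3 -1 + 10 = 12.94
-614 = -614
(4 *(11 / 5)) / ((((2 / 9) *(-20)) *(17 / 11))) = -1089 / 850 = -1.28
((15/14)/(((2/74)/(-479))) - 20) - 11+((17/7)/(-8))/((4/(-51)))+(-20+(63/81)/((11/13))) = -422123239/22176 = -19035.14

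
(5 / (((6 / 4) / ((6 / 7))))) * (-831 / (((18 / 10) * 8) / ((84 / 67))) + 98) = 4910 / 67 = 73.28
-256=-256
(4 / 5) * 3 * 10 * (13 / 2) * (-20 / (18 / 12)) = -2080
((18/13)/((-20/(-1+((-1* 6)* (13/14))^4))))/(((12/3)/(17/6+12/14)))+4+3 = -11903483/218491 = -54.48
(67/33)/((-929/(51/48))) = -1139/490512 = -0.00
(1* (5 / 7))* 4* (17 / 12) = 85 / 21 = 4.05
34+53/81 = 2807/81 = 34.65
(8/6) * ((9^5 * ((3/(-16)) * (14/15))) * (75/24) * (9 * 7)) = -43401015/16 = -2712563.44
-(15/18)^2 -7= -277/36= -7.69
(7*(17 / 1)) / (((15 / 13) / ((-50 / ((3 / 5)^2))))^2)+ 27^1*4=1257016232 / 729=1724302.10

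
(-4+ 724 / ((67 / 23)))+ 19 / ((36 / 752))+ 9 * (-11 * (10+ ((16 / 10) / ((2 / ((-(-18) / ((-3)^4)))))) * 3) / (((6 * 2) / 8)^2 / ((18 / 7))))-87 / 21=-11702471 / 21105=-554.49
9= 9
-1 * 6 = -6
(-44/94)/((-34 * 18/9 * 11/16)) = 8/799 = 0.01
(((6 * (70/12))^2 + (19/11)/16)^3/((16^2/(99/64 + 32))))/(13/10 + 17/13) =92401461.07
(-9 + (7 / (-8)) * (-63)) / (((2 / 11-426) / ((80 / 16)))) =-20295 / 37472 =-0.54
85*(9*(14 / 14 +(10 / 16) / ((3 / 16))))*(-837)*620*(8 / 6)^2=-3058286400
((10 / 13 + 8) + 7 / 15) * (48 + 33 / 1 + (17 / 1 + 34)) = 79244 / 65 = 1219.14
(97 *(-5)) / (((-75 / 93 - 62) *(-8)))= -15035 / 15576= -0.97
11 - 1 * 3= 8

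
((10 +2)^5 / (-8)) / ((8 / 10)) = -38880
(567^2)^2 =103355177121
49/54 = 0.91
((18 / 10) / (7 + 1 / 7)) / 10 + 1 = 2563 / 2500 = 1.03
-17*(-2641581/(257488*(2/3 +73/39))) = 194596467/2832368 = 68.70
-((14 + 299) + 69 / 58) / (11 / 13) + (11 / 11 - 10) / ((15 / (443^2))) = -376805081 / 3190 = -118120.72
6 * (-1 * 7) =-42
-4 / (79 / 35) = -1.77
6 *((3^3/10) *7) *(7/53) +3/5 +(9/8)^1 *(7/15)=34137/2120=16.10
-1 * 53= -53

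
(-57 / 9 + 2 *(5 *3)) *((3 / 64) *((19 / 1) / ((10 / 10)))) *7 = 9443 / 64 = 147.55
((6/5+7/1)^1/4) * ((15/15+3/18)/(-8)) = -287/960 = -0.30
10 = 10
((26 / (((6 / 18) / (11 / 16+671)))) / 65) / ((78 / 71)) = 763037 / 1040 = 733.69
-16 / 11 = -1.45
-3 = -3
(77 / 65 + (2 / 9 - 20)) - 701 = -420962 / 585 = -719.59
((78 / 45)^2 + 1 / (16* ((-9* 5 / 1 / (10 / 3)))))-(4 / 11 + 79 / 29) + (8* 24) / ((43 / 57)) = 18845619083 / 74071800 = 254.42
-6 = -6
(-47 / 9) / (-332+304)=47 / 252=0.19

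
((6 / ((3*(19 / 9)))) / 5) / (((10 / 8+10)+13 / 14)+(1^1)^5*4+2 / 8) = 126 / 10925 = 0.01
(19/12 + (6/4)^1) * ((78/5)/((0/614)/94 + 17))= 481/170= 2.83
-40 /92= -10 /23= -0.43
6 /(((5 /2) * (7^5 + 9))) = 3 /21020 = 0.00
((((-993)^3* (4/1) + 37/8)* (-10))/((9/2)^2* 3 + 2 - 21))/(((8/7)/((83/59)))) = 1542736832665/1336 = 1154743138.22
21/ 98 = 3/ 14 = 0.21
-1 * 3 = -3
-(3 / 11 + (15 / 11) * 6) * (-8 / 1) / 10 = 372 / 55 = 6.76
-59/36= -1.64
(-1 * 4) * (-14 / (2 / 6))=168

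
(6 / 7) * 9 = 54 / 7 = 7.71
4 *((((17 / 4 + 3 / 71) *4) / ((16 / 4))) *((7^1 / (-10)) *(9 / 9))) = -8533 / 710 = -12.02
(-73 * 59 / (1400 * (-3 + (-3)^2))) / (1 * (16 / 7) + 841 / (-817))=-3518819 / 8622000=-0.41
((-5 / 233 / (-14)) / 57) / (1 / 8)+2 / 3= 20666 / 30989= 0.67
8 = 8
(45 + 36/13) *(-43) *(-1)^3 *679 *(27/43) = 11384793/13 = 875753.31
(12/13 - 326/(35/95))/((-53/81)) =6515478/4823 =1350.92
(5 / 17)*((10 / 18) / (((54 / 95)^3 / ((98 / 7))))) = 150040625 / 12045996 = 12.46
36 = 36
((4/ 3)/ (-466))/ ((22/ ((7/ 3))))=-7/ 23067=-0.00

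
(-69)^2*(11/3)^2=64009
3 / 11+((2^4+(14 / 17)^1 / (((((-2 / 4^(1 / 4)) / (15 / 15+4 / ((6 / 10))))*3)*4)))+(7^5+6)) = 185122 / 11- 161*sqrt(2) / 612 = 16828.90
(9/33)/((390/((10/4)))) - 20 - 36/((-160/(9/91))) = -799839/40040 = -19.98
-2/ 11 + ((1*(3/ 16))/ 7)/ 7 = -1535/ 8624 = -0.18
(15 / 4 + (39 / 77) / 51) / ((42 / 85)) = 98435 / 12936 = 7.61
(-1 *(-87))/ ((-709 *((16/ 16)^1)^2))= -87/ 709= -0.12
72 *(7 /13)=504 /13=38.77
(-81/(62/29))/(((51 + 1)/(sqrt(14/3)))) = -783 * sqrt(42)/3224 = -1.57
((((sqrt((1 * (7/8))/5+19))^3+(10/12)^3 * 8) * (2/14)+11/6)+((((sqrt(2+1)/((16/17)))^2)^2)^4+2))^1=767 * sqrt(7670)/5600+60356959609481927519723741/3486434629931105255424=17323.94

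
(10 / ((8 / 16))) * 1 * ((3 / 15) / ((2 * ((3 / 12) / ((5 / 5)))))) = 8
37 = 37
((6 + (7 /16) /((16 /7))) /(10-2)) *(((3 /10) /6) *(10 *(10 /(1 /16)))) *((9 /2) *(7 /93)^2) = 1.58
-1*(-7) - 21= -14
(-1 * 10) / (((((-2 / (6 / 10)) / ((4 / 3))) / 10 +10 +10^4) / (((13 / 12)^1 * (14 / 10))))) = -182 / 120117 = -0.00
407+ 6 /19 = 7739 /19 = 407.32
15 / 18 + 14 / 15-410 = -12247 / 30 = -408.23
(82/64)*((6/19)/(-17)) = -123/5168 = -0.02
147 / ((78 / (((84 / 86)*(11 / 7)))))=1617 / 559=2.89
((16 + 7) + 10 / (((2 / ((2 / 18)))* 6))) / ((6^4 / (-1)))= -1247 / 69984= -0.02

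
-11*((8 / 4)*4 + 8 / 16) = -187 / 2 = -93.50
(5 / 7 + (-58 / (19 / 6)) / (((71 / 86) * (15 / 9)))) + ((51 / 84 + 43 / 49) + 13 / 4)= -2598501 / 330505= -7.86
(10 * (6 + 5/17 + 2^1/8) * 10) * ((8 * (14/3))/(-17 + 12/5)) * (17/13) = -6230000/2847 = -2188.27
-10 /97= -0.10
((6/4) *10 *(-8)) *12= -1440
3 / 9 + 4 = 13 / 3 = 4.33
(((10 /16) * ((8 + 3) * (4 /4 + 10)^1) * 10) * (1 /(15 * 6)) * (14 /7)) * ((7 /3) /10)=847 /216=3.92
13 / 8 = 1.62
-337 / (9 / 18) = -674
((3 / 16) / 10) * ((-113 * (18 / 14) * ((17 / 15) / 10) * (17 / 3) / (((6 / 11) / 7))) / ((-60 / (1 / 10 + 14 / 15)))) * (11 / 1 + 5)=11136037 / 1800000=6.19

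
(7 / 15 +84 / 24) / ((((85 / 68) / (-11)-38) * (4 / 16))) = -10472 / 25155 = -0.42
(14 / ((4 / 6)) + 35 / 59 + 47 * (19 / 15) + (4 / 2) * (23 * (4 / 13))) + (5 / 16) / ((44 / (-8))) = 96408163 / 1012440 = 95.22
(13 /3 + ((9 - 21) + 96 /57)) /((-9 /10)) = 3410 /513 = 6.65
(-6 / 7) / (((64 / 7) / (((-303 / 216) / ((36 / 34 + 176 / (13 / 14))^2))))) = 0.00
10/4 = 2.50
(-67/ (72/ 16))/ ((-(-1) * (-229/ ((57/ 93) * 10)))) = 25460/ 63891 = 0.40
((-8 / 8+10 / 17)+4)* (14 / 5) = 10.05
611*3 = 1833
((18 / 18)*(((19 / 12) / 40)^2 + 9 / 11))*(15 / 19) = 2077571 / 3210240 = 0.65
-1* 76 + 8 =-68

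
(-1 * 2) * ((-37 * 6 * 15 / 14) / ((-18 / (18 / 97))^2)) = 3330 / 65863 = 0.05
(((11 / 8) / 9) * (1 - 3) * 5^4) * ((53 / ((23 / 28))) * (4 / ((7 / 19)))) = -27692500 / 207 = -133780.19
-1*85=-85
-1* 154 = -154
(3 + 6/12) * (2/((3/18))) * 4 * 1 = 168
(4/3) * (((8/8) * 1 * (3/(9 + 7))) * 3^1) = 3/4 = 0.75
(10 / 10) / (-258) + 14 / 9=1201 / 774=1.55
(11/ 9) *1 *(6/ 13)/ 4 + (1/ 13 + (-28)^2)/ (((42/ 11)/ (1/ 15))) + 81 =388334/ 4095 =94.83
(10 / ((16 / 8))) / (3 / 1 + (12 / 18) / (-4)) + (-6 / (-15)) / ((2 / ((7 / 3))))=569 / 255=2.23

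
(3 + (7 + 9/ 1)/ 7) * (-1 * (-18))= 666/ 7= 95.14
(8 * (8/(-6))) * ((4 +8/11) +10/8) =-63.76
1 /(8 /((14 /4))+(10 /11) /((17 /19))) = 1309 /4322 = 0.30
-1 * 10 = -10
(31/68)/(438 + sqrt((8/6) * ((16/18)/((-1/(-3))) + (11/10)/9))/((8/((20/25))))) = 22912875/22014094733- 465 * sqrt(7530)/88056378932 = 0.00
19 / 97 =0.20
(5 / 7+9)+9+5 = 166 / 7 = 23.71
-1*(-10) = 10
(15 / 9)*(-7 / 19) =-35 / 57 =-0.61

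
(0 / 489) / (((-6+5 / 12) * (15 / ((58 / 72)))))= 0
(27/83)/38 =27/3154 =0.01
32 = 32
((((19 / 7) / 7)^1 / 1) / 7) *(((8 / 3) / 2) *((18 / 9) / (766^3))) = 19 / 57811161723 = 0.00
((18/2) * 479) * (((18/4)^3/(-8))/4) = -3142719/256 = -12276.25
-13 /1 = -13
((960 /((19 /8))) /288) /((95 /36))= 192 /361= 0.53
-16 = -16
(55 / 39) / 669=55 / 26091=0.00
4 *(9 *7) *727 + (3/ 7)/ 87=37190413/ 203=183204.00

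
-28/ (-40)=7/ 10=0.70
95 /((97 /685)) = 65075 /97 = 670.88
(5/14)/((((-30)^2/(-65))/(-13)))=169/504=0.34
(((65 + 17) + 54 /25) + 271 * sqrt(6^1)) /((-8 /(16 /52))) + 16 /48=-271 * sqrt(6) /26 - 2831 /975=-28.43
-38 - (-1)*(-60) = -98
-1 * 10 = -10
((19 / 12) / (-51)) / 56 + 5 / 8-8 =-252775 / 34272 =-7.38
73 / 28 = 2.61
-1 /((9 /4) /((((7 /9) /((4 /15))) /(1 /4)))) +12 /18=-122 /27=-4.52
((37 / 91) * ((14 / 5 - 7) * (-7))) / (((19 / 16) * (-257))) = -12432 / 317395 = -0.04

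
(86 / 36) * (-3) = -43 / 6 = -7.17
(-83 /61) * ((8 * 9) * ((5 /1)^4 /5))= -747000 /61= -12245.90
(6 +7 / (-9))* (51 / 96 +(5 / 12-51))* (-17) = 3839195 / 864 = 4443.51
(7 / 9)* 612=476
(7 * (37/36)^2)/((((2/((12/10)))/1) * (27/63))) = 67081/6480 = 10.35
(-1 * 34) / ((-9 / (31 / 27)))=1054 / 243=4.34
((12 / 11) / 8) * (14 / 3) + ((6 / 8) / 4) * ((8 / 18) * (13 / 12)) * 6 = 311 / 264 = 1.18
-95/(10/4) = -38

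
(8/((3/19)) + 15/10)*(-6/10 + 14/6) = 90.42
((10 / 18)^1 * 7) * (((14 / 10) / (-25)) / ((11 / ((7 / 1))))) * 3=-343 / 825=-0.42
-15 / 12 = -1.25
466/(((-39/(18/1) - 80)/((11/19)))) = -30756/9367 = -3.28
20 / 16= 5 / 4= 1.25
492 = 492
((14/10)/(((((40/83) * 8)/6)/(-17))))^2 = 877996161/640000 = 1371.87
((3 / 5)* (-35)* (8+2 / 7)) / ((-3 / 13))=754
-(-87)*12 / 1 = 1044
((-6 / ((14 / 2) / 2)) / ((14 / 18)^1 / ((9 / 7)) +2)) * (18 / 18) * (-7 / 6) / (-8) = -81 / 844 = -0.10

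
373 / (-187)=-373 / 187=-1.99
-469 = -469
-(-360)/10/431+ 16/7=7148/3017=2.37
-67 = -67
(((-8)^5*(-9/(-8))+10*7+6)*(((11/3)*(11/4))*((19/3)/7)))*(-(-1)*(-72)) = 169151224/7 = 24164460.57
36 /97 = 0.37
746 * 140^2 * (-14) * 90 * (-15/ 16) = 17271765000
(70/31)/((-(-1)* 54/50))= 1750/837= 2.09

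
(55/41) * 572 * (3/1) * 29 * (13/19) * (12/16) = 26685945/779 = 34256.67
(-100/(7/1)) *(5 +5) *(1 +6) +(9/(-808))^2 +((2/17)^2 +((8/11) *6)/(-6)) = -2076935094053/2075454656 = -1000.71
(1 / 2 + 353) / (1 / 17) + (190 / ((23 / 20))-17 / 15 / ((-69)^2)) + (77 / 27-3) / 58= 6174.71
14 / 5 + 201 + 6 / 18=3062 / 15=204.13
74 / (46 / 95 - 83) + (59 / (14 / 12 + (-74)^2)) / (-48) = -31333519 / 34930584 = -0.90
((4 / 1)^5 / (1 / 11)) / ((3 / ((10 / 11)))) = 10240 / 3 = 3413.33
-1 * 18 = -18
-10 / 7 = -1.43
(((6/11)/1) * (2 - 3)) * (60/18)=-20/11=-1.82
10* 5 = 50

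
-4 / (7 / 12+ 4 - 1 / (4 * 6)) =-96 / 109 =-0.88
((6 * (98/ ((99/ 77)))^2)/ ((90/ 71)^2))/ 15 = 1186137218/ 820125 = 1446.29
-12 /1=-12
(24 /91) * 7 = 1.85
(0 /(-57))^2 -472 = -472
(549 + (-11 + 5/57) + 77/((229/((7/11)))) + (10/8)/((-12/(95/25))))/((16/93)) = 3482557453/1113856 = 3126.58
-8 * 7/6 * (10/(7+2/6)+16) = -5348/33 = -162.06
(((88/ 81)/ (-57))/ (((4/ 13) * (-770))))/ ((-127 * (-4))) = 13/ 82090260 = 0.00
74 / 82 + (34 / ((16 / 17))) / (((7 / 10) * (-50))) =-1489 / 11480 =-0.13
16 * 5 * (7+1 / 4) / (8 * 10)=29 / 4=7.25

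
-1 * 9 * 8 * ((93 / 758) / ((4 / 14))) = -11718 / 379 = -30.92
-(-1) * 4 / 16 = 1 / 4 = 0.25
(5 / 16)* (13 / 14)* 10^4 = 40625 / 14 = 2901.79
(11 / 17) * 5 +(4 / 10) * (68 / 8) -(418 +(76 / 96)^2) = -20171101 / 48960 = -411.99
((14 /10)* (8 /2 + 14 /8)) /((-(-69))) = 7 /60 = 0.12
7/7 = 1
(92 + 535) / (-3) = -209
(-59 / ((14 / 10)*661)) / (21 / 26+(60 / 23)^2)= -4057430 / 484488543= -0.01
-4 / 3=-1.33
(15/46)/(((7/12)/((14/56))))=45/322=0.14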